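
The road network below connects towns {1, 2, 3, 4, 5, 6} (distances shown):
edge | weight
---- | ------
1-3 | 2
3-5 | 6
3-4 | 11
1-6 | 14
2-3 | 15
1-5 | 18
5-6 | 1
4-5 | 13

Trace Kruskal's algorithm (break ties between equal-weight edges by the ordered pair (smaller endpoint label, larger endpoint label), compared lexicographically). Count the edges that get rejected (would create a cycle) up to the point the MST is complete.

2

Sort edges by weight, then run Kruskal:
5-6 (1): add — endpoints in different components.
1-3 (2): add — endpoints in different components.
3-5 (6): add — endpoints in different components.
3-4 (11): add — endpoints in different components.
4-5 (13): skip — 4 and 5 already connected.
1-6 (14): skip — 1 and 6 already connected.
2-3 (15): add — endpoints in different components.
Edges rejected before the tree was complete: 2.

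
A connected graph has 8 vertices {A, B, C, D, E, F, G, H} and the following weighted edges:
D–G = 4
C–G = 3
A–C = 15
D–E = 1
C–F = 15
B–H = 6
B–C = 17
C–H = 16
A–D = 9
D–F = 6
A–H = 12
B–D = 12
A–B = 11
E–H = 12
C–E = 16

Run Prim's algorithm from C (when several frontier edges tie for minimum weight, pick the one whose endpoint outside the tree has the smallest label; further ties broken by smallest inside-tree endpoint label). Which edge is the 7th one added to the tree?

Grow the tree from C using Prim:
Step 1: cheapest edge leaving the tree is C–G (3); add G.
Step 2: cheapest edge leaving the tree is D–G (4); add D.
Step 3: cheapest edge leaving the tree is D–E (1); add E.
Step 4: cheapest edge leaving the tree is D–F (6); add F.
Step 5: cheapest edge leaving the tree is A–D (9); add A.
Step 6: cheapest edge leaving the tree is A–B (11); add B.
Step 7: cheapest edge leaving the tree is B–H (6); add H.
The 7th edge added is B–H.

B-H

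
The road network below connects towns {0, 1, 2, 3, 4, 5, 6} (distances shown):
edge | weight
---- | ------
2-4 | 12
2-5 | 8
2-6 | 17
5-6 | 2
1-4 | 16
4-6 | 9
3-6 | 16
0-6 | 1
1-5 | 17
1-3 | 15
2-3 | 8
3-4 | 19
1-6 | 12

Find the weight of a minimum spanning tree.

40

Prim's algorithm from 2:
Step 1: cheapest edge leaving the tree is 2-3 (8); add 3.
Step 2: cheapest edge leaving the tree is 2-5 (8); add 5.
Step 3: cheapest edge leaving the tree is 5-6 (2); add 6.
Step 4: cheapest edge leaving the tree is 0-6 (1); add 0.
Step 5: cheapest edge leaving the tree is 4-6 (9); add 4.
Step 6: cheapest edge leaving the tree is 1-6 (12); add 1.
MST edges: 2-3, 2-5, 5-6, 0-6, 4-6, 1-6; total weight 8+8+2+1+9+12 = 40.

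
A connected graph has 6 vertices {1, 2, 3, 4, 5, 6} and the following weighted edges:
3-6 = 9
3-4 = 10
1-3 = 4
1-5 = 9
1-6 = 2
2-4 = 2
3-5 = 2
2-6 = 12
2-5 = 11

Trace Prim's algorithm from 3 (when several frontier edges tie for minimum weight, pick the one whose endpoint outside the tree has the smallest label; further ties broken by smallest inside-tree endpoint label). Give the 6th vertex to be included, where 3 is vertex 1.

2

Prim, starting at 3.
Step 1: frontier [3-5 2, 1-3 4, 3-6 9, 3-4 10] → take 3-5 (2); add 5.
Step 2: frontier [1-3 4, 3-6 9, 3-4 10, 1-5 9, 2-5 11] → take 1-3 (4); add 1.
Step 3: frontier [1-6 2, 3-6 9, 3-4 10, 2-5 11] → take 1-6 (2); add 6.
Step 4: frontier [3-4 10, 2-5 11, 2-6 12] → take 3-4 (10); add 4.
Step 5: frontier [2-4 2, 2-5 11, 2-6 12] → take 2-4 (2); add 2.
Vertex order: 3, 5, 1, 6, 4, 2. The 6th vertex is 2.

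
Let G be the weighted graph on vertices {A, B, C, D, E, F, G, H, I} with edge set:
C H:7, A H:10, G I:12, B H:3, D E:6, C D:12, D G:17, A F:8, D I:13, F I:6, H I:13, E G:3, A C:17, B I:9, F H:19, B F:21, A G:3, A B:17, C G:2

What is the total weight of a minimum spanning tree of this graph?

38

Kruskal's algorithm — process edges by increasing weight (ties by edge label):
C G (2): add — endpoints in different components.
A G (3): add — endpoints in different components.
B H (3): add — endpoints in different components.
E G (3): add — endpoints in different components.
D E (6): add — endpoints in different components.
F I (6): add — endpoints in different components.
C H (7): add — endpoints in different components.
A F (8): add — endpoints in different components.
MST edges: C G, A G, B H, E G, D E, F I, C H, A F; total weight 2+3+3+3+6+6+7+8 = 38.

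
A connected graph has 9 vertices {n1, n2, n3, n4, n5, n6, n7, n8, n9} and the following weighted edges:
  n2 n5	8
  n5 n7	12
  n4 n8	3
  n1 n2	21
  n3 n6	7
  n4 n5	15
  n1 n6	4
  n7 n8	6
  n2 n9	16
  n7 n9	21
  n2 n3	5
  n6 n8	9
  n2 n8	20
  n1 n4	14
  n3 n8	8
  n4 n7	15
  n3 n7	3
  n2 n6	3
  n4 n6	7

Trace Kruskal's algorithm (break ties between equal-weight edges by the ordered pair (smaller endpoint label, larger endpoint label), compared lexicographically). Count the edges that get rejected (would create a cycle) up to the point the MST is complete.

8

Sort edges by weight, then run Kruskal:
n2 n6 (3): add — endpoints in different components.
n3 n7 (3): add — endpoints in different components.
n4 n8 (3): add — endpoints in different components.
n1 n6 (4): add — endpoints in different components.
n2 n3 (5): add — endpoints in different components.
n7 n8 (6): add — endpoints in different components.
n3 n6 (7): skip — n6 and n3 already connected.
n4 n6 (7): skip — n4 and n6 already connected.
n2 n5 (8): add — endpoints in different components.
n3 n8 (8): skip — n8 and n3 already connected.
n6 n8 (9): skip — n8 and n6 already connected.
n5 n7 (12): skip — n5 and n7 already connected.
n1 n4 (14): skip — n1 and n4 already connected.
n4 n5 (15): skip — n5 and n4 already connected.
n4 n7 (15): skip — n4 and n7 already connected.
n2 n9 (16): add — endpoints in different components.
Edges rejected before the tree was complete: 8.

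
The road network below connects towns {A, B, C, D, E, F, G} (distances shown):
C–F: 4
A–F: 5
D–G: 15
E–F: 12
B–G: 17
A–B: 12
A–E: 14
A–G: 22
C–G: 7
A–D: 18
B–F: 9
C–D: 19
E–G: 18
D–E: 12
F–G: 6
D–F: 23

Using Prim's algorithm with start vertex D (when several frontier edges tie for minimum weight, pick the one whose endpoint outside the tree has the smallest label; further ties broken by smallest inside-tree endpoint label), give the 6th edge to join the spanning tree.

B-F

Grow the tree from D using Prim:
Step 1: cheapest edge leaving the tree is D–E (12); add E.
Step 2: cheapest edge leaving the tree is E–F (12); add F.
Step 3: cheapest edge leaving the tree is C–F (4); add C.
Step 4: cheapest edge leaving the tree is A–F (5); add A.
Step 5: cheapest edge leaving the tree is F–G (6); add G.
Step 6: cheapest edge leaving the tree is B–F (9); add B.
The 6th edge added is B–F.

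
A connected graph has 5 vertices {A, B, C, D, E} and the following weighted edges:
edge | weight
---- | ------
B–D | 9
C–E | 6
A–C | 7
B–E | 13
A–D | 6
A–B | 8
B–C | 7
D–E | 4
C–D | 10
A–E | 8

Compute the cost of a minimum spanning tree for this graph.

Prim's algorithm from C:
Step 1: frontier [C–E 6, A–C 7, B–C 7, C–D 10] → take C–E (6); add E.
Step 2: frontier [A–C 7, B–C 7, C–D 10, D–E 4, A–E 8, B–E 13] → take D–E (4); add D.
Step 3: frontier [A–C 7, B–C 7, A–D 6, B–D 9, A–E 8, B–E 13] → take A–D (6); add A.
Step 4: frontier [A–B 8, B–C 7, B–D 9, B–E 13] → take B–C (7); add B.
MST edges: C–E, D–E, A–D, B–C; total weight 6+4+6+7 = 23.

23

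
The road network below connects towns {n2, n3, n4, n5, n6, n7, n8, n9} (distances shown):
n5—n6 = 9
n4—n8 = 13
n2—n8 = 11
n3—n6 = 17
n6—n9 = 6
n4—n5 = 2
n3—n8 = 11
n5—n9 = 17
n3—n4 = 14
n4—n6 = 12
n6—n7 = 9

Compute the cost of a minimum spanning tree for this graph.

Prim's algorithm from n3:
Step 1: frontier [n3—n8 11, n3—n4 14, n3—n6 17] → take n3—n8 (11); add n8.
Step 2: frontier [n3—n4 14, n3—n6 17, n2—n8 11, n4—n8 13] → take n2—n8 (11); add n2.
Step 3: frontier [n3—n4 14, n3—n6 17, n4—n8 13] → take n4—n8 (13); add n4.
Step 4: frontier [n3—n6 17, n4—n5 2, n4—n6 12] → take n4—n5 (2); add n5.
Step 5: frontier [n3—n6 17, n4—n6 12, n5—n6 9, n5—n9 17] → take n5—n6 (9); add n6.
Step 6: frontier [n5—n9 17, n6—n9 6, n6—n7 9] → take n6—n9 (6); add n9.
Step 7: frontier [n6—n7 9] → take n6—n7 (9); add n7.
MST edges: n3—n8, n2—n8, n4—n8, n4—n5, n5—n6, n6—n9, n6—n7; total weight 11+11+13+2+9+6+9 = 61.

61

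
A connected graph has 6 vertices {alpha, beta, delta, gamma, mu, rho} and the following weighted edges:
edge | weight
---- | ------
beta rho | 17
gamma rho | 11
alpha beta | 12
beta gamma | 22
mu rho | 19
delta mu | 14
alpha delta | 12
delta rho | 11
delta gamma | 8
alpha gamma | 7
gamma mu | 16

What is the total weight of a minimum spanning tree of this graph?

Prim's algorithm from alpha:
Step 1: frontier [alpha gamma 7, alpha beta 12, alpha delta 12] → take alpha gamma (7); add gamma.
Step 2: frontier [alpha beta 12, alpha delta 12, delta gamma 8, gamma rho 11, gamma mu 16, beta gamma 22] → take delta gamma (8); add delta.
Step 3: frontier [alpha beta 12, delta rho 11, delta mu 14, gamma rho 11, gamma mu 16, beta gamma 22] → take delta rho (11); add rho.
Step 4: frontier [alpha beta 12, delta mu 14, gamma mu 16, beta gamma 22, beta rho 17, mu rho 19] → take alpha beta (12); add beta.
Step 5: frontier [delta mu 14, gamma mu 16, mu rho 19] → take delta mu (14); add mu.
MST edges: alpha gamma, delta gamma, delta rho, alpha beta, delta mu; total weight 7+8+11+12+14 = 52.

52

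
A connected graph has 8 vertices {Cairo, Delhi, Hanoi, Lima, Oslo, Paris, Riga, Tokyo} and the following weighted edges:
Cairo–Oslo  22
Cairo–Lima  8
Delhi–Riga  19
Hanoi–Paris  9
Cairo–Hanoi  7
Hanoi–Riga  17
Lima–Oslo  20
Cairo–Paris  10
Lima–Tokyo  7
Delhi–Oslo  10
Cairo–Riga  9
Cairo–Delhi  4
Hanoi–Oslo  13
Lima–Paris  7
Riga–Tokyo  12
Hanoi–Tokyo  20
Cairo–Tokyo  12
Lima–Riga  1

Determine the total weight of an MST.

Grow the tree from Paris using Prim:
Step 1: cheapest edge leaving the tree is Lima–Paris (7); add Lima.
Step 2: cheapest edge leaving the tree is Lima–Riga (1); add Riga.
Step 3: cheapest edge leaving the tree is Lima–Tokyo (7); add Tokyo.
Step 4: cheapest edge leaving the tree is Cairo–Lima (8); add Cairo.
Step 5: cheapest edge leaving the tree is Cairo–Delhi (4); add Delhi.
Step 6: cheapest edge leaving the tree is Cairo–Hanoi (7); add Hanoi.
Step 7: cheapest edge leaving the tree is Delhi–Oslo (10); add Oslo.
MST edges: Lima–Paris, Lima–Riga, Lima–Tokyo, Cairo–Lima, Cairo–Delhi, Cairo–Hanoi, Delhi–Oslo; total weight 7+1+7+8+4+7+10 = 44.

44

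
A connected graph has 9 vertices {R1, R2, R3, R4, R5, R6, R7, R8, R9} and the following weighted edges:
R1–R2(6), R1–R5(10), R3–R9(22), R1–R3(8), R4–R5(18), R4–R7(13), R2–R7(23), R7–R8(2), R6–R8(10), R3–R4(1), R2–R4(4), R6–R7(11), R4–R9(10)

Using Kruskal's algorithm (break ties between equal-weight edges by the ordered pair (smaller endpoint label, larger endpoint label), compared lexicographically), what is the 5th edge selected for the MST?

Kruskal: consider edges lightest-first.
R3–R4 (1): add — endpoints in different components.
R7–R8 (2): add — endpoints in different components.
R2–R4 (4): add — endpoints in different components.
R1–R2 (6): add — endpoints in different components.
R1–R3 (8): skip — R1 and R3 already connected.
R1–R5 (10): add — endpoints in different components.
R4–R9 (10): add — endpoints in different components.
R6–R8 (10): add — endpoints in different components.
R6–R7 (11): skip — R7 and R6 already connected.
R4–R7 (13): add — endpoints in different components.
The 5th edge added is R1–R5.

R1-R5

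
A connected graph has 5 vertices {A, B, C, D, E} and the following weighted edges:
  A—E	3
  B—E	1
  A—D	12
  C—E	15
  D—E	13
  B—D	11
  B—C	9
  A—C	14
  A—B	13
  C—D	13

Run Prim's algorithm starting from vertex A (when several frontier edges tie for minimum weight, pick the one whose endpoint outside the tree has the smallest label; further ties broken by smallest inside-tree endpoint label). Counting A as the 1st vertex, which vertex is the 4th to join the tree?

C

Prim's algorithm from A:
Step 1: cheapest edge leaving the tree is A—E (3); add E.
Step 2: cheapest edge leaving the tree is B—E (1); add B.
Step 3: cheapest edge leaving the tree is B—C (9); add C.
Step 4: cheapest edge leaving the tree is B—D (11); add D.
Vertex order: A, E, B, C, D. The 4th vertex is C.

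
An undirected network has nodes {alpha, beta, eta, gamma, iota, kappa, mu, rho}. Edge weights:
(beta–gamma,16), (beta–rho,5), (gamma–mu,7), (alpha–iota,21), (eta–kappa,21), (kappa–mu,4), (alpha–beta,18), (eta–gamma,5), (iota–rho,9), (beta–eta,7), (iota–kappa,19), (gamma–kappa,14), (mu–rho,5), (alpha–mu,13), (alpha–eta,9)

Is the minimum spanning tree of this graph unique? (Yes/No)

No

Sort edges by weight, then run Kruskal:
kappa–mu (4): add — endpoints in different components.
beta–rho (5): add — endpoints in different components.
eta–gamma (5): add — endpoints in different components.
mu–rho (5): add — endpoints in different components.
beta–eta (7): add — endpoints in different components.
gamma–mu (7): skip — gamma and mu already connected.
alpha–eta (9): add — endpoints in different components.
iota–rho (9): add — endpoints in different components.
Non-tree edge gamma–mu has weight 7, equal to the heaviest edge on its tree cycle — swapping gives another MST of the same weight. Not unique.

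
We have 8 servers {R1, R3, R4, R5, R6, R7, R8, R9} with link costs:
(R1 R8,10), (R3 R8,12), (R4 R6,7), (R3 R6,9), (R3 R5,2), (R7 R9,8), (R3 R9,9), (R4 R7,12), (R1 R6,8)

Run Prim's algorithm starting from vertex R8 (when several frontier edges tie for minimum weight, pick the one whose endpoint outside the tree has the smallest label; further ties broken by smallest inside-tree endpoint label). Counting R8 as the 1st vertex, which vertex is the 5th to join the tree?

Prim's algorithm from R8:
Step 1: frontier [R1 R8 10, R3 R8 12] → take R1 R8 (10); add R1.
Step 2: frontier [R1 R6 8, R3 R8 12] → take R1 R6 (8); add R6.
Step 3: frontier [R4 R6 7, R3 R6 9, R3 R8 12] → take R4 R6 (7); add R4.
Step 4: frontier [R4 R7 12, R3 R6 9, R3 R8 12] → take R3 R6 (9); add R3.
Step 5: frontier [R3 R5 2, R3 R9 9, R4 R7 12] → take R3 R5 (2); add R5.
Step 6: frontier [R3 R9 9, R4 R7 12] → take R3 R9 (9); add R9.
Step 7: frontier [R4 R7 12, R7 R9 8] → take R7 R9 (8); add R7.
Vertex order: R8, R1, R6, R4, R3, R5, R9, R7. The 5th vertex is R3.

R3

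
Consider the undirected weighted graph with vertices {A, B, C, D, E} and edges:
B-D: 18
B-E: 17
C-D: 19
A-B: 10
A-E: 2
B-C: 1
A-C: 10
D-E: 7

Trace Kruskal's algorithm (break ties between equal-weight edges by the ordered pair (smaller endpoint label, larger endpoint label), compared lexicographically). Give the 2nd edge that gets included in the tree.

A-E

Kruskal's algorithm — process edges by increasing weight (ties by edge label):
B-C (1): add. Components now {A} {B,C} {D} {E}
A-E (2): add. Components now {A,E} {B,C} {D}
D-E (7): add. Components now {A,D,E} {B,C}
A-B (10): add. Components now {A,B,C,D,E}
The 2nd edge added is A-E.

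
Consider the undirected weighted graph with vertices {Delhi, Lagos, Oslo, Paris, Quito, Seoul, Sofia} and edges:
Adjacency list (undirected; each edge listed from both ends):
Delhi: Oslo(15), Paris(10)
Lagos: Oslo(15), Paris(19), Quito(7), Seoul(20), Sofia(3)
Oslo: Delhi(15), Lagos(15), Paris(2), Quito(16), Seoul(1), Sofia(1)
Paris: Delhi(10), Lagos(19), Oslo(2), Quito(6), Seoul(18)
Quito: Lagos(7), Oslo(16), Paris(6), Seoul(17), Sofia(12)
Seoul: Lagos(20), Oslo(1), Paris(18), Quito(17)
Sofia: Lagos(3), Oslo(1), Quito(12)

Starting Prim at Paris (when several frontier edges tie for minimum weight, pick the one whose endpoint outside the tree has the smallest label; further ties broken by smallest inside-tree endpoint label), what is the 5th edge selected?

Paris-Quito

Prim, starting at Paris.
Step 1: cheapest edge leaving the tree is Oslo–Paris (2); add Oslo.
Step 2: cheapest edge leaving the tree is Oslo–Seoul (1); add Seoul.
Step 3: cheapest edge leaving the tree is Oslo–Sofia (1); add Sofia.
Step 4: cheapest edge leaving the tree is Lagos–Sofia (3); add Lagos.
Step 5: cheapest edge leaving the tree is Paris–Quito (6); add Quito.
Step 6: cheapest edge leaving the tree is Delhi–Paris (10); add Delhi.
The 5th edge added is Paris–Quito.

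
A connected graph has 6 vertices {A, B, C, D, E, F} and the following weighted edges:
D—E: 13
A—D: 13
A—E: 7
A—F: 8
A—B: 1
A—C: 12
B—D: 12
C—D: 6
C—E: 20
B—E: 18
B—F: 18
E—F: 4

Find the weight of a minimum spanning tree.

30

Prim's algorithm from D:
Step 1: frontier [C—D 6, B—D 12, A—D 13, D—E 13] → take C—D (6); add C.
Step 2: frontier [A—C 12, C—E 20, B—D 12, A—D 13, D—E 13] → take A—C (12); add A.
Step 3: frontier [A—B 1, A—E 7, A—F 8, C—E 20, B—D 12, D—E 13] → take A—B (1); add B.
Step 4: frontier [A—E 7, A—F 8, B—E 18, B—F 18, C—E 20, D—E 13] → take A—E (7); add E.
Step 5: frontier [A—F 8, B—F 18, E—F 4] → take E—F (4); add F.
MST edges: C—D, A—C, A—B, A—E, E—F; total weight 6+12+1+7+4 = 30.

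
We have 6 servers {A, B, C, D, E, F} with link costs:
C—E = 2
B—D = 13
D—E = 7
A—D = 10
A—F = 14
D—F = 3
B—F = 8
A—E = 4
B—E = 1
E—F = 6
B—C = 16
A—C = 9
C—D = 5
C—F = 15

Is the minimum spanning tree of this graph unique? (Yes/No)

Yes

Kruskal's algorithm — process edges by increasing weight (ties by edge label):
B—E (1): add — endpoints in different components.
C—E (2): add — endpoints in different components.
D—F (3): add — endpoints in different components.
A—E (4): add — endpoints in different components.
C—D (5): add — endpoints in different components.
Every non-tree edge has weight strictly greater than the heaviest edge on the tree path between its endpoints, so the MST is unique.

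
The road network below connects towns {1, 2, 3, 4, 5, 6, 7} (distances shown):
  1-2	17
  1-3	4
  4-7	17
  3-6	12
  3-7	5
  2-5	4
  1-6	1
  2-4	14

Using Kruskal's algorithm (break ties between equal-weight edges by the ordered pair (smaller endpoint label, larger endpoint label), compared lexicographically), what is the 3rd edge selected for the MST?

2-5

Kruskal: consider edges lightest-first.
1-6 (1): add — endpoints in different components.
1-3 (4): add — endpoints in different components.
2-5 (4): add — endpoints in different components.
3-7 (5): add — endpoints in different components.
3-6 (12): skip — 3 and 6 already connected.
2-4 (14): add — endpoints in different components.
1-2 (17): add — endpoints in different components.
The 3rd edge added is 2-5.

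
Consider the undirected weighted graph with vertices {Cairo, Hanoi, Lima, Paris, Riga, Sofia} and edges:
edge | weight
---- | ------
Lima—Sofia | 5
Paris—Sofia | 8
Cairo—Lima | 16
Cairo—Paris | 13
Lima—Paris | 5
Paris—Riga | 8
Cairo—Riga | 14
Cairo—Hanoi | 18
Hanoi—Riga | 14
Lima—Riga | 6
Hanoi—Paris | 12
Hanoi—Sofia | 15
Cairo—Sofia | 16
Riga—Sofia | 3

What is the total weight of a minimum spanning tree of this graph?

Grow the tree from Hanoi using Prim:
Step 1: cheapest edge leaving the tree is Hanoi—Paris (12); add Paris.
Step 2: cheapest edge leaving the tree is Lima—Paris (5); add Lima.
Step 3: cheapest edge leaving the tree is Lima—Sofia (5); add Sofia.
Step 4: cheapest edge leaving the tree is Riga—Sofia (3); add Riga.
Step 5: cheapest edge leaving the tree is Cairo—Paris (13); add Cairo.
MST edges: Hanoi—Paris, Lima—Paris, Lima—Sofia, Riga—Sofia, Cairo—Paris; total weight 12+5+5+3+13 = 38.

38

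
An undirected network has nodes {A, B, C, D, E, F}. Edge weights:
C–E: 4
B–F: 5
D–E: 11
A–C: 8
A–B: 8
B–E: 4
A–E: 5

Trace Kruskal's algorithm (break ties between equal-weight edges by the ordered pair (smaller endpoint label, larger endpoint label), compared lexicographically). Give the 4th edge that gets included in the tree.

Kruskal: consider edges lightest-first.
B–E (4): add. Components now {A} {B,E} {C} {D} {F}
C–E (4): add. Components now {A} {B,C,E} {D} {F}
A–E (5): add. Components now {A,B,C,E} {D} {F}
B–F (5): add. Components now {A,B,C,E,F} {D}
A–B (8): skip — A and B already connected.
A–C (8): skip — A and C already connected.
D–E (11): add. Components now {A,B,C,D,E,F}
The 4th edge added is B–F.

B-F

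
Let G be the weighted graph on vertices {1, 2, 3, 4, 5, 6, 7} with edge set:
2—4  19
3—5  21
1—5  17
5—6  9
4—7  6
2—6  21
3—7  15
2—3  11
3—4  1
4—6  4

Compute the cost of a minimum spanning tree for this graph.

Prim's algorithm from 4:
Step 1: frontier [3—4 1, 4—6 4, 4—7 6, 2—4 19] → take 3—4 (1); add 3.
Step 2: frontier [2—3 11, 3—7 15, 3—5 21, 4—6 4, 4—7 6, 2—4 19] → take 4—6 (4); add 6.
Step 3: frontier [2—3 11, 3—7 15, 3—5 21, 4—7 6, 2—4 19, 5—6 9, 2—6 21] → take 4—7 (6); add 7.
Step 4: frontier [2—3 11, 3—5 21, 2—4 19, 5—6 9, 2—6 21] → take 5—6 (9); add 5.
Step 5: frontier [2—3 11, 2—4 19, 1—5 17, 2—6 21] → take 2—3 (11); add 2.
Step 6: frontier [1—5 17] → take 1—5 (17); add 1.
MST edges: 3—4, 4—6, 4—7, 5—6, 2—3, 1—5; total weight 1+4+6+9+11+17 = 48.

48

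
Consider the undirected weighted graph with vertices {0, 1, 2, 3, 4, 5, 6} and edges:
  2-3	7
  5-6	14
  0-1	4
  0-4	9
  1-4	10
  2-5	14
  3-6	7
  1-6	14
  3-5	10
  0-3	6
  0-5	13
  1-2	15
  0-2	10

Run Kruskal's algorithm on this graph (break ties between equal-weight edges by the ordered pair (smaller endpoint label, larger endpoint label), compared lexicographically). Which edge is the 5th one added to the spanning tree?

Kruskal's algorithm — process edges by increasing weight (ties by edge label):
0-1 (4): add — endpoints in different components.
0-3 (6): add — endpoints in different components.
2-3 (7): add — endpoints in different components.
3-6 (7): add — endpoints in different components.
0-4 (9): add — endpoints in different components.
0-2 (10): skip — 0 and 2 already connected.
1-4 (10): skip — 1 and 4 already connected.
3-5 (10): add — endpoints in different components.
The 5th edge added is 0-4.

0-4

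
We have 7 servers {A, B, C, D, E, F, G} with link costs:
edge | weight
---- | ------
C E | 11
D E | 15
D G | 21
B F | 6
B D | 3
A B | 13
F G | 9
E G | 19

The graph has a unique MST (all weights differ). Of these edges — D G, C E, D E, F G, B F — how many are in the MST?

Kruskal's algorithm — process edges by increasing weight (ties by edge label):
B D (3): add. Components now {A} {B,D} {C} {E} {F} {G}
B F (6): add. Components now {A} {B,D,F} {C} {E} {G}
F G (9): add. Components now {A} {B,D,F,G} {C} {E}
C E (11): add. Components now {A} {B,D,F,G} {C,E}
A B (13): add. Components now {A,B,D,F,G} {C,E}
D E (15): add. Components now {A,B,C,D,E,F,G}
MST edge set: {B D, B F, F G, C E, A B, D E}.
Of the listed edges, {C E, D E, F G, B F} are in the MST → 4.

4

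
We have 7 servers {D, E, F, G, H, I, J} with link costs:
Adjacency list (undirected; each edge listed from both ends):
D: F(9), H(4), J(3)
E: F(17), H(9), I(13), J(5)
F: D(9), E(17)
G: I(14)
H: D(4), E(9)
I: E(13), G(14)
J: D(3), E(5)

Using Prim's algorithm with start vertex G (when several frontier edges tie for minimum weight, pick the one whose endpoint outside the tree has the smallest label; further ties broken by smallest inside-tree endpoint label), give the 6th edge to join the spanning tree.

Grow the tree from G using Prim:
Step 1: cheapest edge leaving the tree is G–I (14); add I.
Step 2: cheapest edge leaving the tree is E–I (13); add E.
Step 3: cheapest edge leaving the tree is E–J (5); add J.
Step 4: cheapest edge leaving the tree is D–J (3); add D.
Step 5: cheapest edge leaving the tree is D–H (4); add H.
Step 6: cheapest edge leaving the tree is D–F (9); add F.
The 6th edge added is D–F.

D-F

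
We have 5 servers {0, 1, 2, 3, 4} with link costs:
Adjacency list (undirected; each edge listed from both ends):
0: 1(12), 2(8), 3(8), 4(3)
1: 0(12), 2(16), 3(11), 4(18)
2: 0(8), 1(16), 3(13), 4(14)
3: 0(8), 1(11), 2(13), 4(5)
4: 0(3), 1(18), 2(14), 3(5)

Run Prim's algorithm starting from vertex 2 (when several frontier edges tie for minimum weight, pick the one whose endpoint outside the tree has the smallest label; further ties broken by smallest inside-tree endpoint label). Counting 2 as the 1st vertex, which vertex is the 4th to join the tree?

Prim, starting at 2.
Step 1: cheapest edge leaving the tree is 0—2 (8); add 0.
Step 2: cheapest edge leaving the tree is 0—4 (3); add 4.
Step 3: cheapest edge leaving the tree is 3—4 (5); add 3.
Step 4: cheapest edge leaving the tree is 1—3 (11); add 1.
Vertex order: 2, 0, 4, 3, 1. The 4th vertex is 3.

3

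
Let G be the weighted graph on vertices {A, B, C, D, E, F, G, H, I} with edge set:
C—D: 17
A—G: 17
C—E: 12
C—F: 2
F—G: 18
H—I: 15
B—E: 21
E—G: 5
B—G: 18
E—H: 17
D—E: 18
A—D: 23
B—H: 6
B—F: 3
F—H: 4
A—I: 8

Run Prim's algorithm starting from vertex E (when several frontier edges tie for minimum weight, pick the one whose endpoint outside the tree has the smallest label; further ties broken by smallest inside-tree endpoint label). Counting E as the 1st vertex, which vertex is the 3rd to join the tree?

C

Prim, starting at E.
Step 1: cheapest edge leaving the tree is E—G (5); add G.
Step 2: cheapest edge leaving the tree is C—E (12); add C.
Step 3: cheapest edge leaving the tree is C—F (2); add F.
Step 4: cheapest edge leaving the tree is B—F (3); add B.
Step 5: cheapest edge leaving the tree is F—H (4); add H.
Step 6: cheapest edge leaving the tree is H—I (15); add I.
Step 7: cheapest edge leaving the tree is A—I (8); add A.
Step 8: cheapest edge leaving the tree is C—D (17); add D.
Vertex order: E, G, C, F, B, H, I, A, D. The 3rd vertex is C.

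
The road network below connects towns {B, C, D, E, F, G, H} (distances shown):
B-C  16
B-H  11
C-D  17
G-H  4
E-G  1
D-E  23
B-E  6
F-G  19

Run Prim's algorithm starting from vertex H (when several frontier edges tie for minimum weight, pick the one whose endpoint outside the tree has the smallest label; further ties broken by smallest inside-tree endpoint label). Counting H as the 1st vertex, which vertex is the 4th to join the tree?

Grow the tree from H using Prim:
Step 1: frontier [G-H 4, B-H 11] → take G-H (4); add G.
Step 2: frontier [E-G 1, F-G 19, B-H 11] → take E-G (1); add E.
Step 3: frontier [B-E 6, D-E 23, F-G 19, B-H 11] → take B-E (6); add B.
Step 4: frontier [B-C 16, D-E 23, F-G 19] → take B-C (16); add C.
Step 5: frontier [C-D 17, D-E 23, F-G 19] → take C-D (17); add D.
Step 6: frontier [F-G 19] → take F-G (19); add F.
Vertex order: H, G, E, B, C, D, F. The 4th vertex is B.

B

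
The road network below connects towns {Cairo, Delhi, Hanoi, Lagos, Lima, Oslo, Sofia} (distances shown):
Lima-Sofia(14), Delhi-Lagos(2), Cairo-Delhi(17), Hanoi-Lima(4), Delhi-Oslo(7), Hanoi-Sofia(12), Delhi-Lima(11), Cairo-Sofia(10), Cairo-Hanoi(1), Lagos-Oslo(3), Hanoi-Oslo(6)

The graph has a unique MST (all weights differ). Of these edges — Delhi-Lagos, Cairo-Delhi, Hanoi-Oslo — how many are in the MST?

Kruskal's algorithm — process edges by increasing weight (ties by edge label):
Cairo-Hanoi (1): add. Components now {Cairo,Hanoi} {Lima} {Sofia} {Oslo} {Lagos} {Delhi}
Delhi-Lagos (2): add. Components now {Cairo,Hanoi} {Lima} {Sofia} {Oslo} {Delhi,Lagos}
Lagos-Oslo (3): add. Components now {Cairo,Hanoi} {Lima} {Sofia} {Delhi,Lagos,Oslo}
Hanoi-Lima (4): add. Components now {Cairo,Hanoi,Lima} {Sofia} {Delhi,Lagos,Oslo}
Hanoi-Oslo (6): add. Components now {Cairo,Delhi,Hanoi,Lagos,Lima,Oslo} {Sofia}
Delhi-Oslo (7): skip — Oslo and Delhi already connected.
Cairo-Sofia (10): add. Components now {Cairo,Delhi,Hanoi,Lagos,Lima,Oslo,Sofia}
MST edge set: {Cairo-Hanoi, Delhi-Lagos, Lagos-Oslo, Hanoi-Lima, Hanoi-Oslo, Cairo-Sofia}.
Of the listed edges, {Delhi-Lagos, Hanoi-Oslo} are in the MST → 2.

2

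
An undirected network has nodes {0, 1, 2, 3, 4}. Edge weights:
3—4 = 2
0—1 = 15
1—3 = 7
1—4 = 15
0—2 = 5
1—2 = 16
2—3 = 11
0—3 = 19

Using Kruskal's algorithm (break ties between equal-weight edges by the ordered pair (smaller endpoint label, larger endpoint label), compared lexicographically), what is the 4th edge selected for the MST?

2-3

Kruskal: consider edges lightest-first.
3—4 (2): add — endpoints in different components.
0—2 (5): add — endpoints in different components.
1—3 (7): add — endpoints in different components.
2—3 (11): add — endpoints in different components.
The 4th edge added is 2—3.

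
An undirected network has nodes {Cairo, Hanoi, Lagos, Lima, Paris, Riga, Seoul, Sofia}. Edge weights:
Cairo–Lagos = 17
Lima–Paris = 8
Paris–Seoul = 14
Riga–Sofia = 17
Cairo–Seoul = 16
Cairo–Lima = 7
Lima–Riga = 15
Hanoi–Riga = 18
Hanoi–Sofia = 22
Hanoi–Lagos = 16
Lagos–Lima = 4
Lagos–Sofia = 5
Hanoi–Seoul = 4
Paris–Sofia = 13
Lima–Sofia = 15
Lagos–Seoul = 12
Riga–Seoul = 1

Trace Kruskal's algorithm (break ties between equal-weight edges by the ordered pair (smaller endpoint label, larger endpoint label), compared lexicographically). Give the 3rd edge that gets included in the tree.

Lagos-Lima

Kruskal: consider edges lightest-first.
Riga–Seoul (1): add — endpoints in different components.
Hanoi–Seoul (4): add — endpoints in different components.
Lagos–Lima (4): add — endpoints in different components.
Lagos–Sofia (5): add — endpoints in different components.
Cairo–Lima (7): add — endpoints in different components.
Lima–Paris (8): add — endpoints in different components.
Lagos–Seoul (12): add — endpoints in different components.
The 3rd edge added is Lagos–Lima.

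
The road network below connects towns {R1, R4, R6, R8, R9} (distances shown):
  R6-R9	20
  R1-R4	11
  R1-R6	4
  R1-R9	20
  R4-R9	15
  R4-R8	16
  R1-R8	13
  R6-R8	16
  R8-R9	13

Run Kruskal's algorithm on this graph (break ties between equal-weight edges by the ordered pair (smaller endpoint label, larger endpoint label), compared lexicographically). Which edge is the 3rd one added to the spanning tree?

Sort edges by weight, then run Kruskal:
R1-R6 (4): add — endpoints in different components.
R1-R4 (11): add — endpoints in different components.
R1-R8 (13): add — endpoints in different components.
R8-R9 (13): add — endpoints in different components.
The 3rd edge added is R1-R8.

R1-R8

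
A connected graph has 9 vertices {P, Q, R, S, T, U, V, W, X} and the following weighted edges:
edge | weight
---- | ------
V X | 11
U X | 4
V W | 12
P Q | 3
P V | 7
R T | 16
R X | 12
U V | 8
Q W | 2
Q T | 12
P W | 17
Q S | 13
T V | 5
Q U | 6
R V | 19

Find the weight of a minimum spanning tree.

52

Grow the tree from T using Prim:
Step 1: cheapest edge leaving the tree is T V (5); add V.
Step 2: cheapest edge leaving the tree is P V (7); add P.
Step 3: cheapest edge leaving the tree is P Q (3); add Q.
Step 4: cheapest edge leaving the tree is Q W (2); add W.
Step 5: cheapest edge leaving the tree is Q U (6); add U.
Step 6: cheapest edge leaving the tree is U X (4); add X.
Step 7: cheapest edge leaving the tree is R X (12); add R.
Step 8: cheapest edge leaving the tree is Q S (13); add S.
MST edges: T V, P V, P Q, Q W, Q U, U X, R X, Q S; total weight 5+7+3+2+6+4+12+13 = 52.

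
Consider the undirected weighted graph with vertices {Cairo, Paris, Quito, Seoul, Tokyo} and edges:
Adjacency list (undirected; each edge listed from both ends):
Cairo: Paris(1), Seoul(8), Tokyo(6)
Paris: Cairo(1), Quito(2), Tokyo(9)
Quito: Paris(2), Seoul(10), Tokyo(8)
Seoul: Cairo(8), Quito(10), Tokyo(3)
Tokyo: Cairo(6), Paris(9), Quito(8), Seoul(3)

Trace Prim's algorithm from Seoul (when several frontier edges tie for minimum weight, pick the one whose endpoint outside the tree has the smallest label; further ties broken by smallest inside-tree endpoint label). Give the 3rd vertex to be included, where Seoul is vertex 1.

Grow the tree from Seoul using Prim:
Step 1: frontier [Seoul—Tokyo 3, Cairo—Seoul 8, Quito—Seoul 10] → take Seoul—Tokyo (3); add Tokyo.
Step 2: frontier [Cairo—Seoul 8, Quito—Seoul 10, Cairo—Tokyo 6, Quito—Tokyo 8, Paris—Tokyo 9] → take Cairo—Tokyo (6); add Cairo.
Step 3: frontier [Cairo—Paris 1, Quito—Seoul 10, Quito—Tokyo 8, Paris—Tokyo 9] → take Cairo—Paris (1); add Paris.
Step 4: frontier [Paris—Quito 2, Quito—Seoul 10, Quito—Tokyo 8] → take Paris—Quito (2); add Quito.
Vertex order: Seoul, Tokyo, Cairo, Paris, Quito. The 3rd vertex is Cairo.

Cairo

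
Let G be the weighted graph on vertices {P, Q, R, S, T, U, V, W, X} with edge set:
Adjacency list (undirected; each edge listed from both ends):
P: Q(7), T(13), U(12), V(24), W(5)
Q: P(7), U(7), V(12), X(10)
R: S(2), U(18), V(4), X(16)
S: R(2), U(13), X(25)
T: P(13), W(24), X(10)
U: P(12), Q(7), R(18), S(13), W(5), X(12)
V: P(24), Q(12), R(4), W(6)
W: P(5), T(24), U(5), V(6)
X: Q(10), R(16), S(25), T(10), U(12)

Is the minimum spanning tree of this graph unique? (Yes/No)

No

Sort edges by weight, then run Kruskal:
R-S (2): add — endpoints in different components.
R-V (4): add — endpoints in different components.
P-W (5): add — endpoints in different components.
U-W (5): add — endpoints in different components.
V-W (6): add — endpoints in different components.
P-Q (7): add — endpoints in different components.
Q-U (7): skip — U and Q already connected.
Q-X (10): add — endpoints in different components.
T-X (10): add — endpoints in different components.
Non-tree edge Q-U has weight 7, equal to the heaviest edge on its tree cycle — swapping gives another MST of the same weight. Not unique.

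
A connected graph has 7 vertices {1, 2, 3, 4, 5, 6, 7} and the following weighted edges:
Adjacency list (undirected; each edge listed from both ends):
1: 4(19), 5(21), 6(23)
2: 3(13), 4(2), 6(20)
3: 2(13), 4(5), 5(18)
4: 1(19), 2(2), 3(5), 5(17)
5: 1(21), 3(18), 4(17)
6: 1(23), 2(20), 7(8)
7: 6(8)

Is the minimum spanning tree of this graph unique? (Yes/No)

Yes

Kruskal's algorithm — process edges by increasing weight (ties by edge label):
2—4 (2): add. Components now {1} {2,4} {3} {5} {6} {7}
3—4 (5): add. Components now {1} {2,3,4} {5} {6} {7}
6—7 (8): add. Components now {1} {2,3,4} {5} {6,7}
2—3 (13): skip — 2 and 3 already connected.
4—5 (17): add. Components now {1} {2,3,4,5} {6,7}
3—5 (18): skip — 3 and 5 already connected.
1—4 (19): add. Components now {1,2,3,4,5} {6,7}
2—6 (20): add. Components now {1,2,3,4,5,6,7}
Every non-tree edge has weight strictly greater than the heaviest edge on the tree path between its endpoints, so the MST is unique.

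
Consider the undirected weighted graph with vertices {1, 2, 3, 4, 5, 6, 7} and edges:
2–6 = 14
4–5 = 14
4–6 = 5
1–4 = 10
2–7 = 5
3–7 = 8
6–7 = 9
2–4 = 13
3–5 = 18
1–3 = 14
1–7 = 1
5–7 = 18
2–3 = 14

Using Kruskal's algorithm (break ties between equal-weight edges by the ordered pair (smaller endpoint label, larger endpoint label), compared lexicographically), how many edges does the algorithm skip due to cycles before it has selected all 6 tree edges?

5

Kruskal's algorithm — process edges by increasing weight (ties by edge label):
1–7 (1): add. Components now {1,7} {2} {3} {4} {5} {6}
2–7 (5): add. Components now {1,2,7} {3} {4} {5} {6}
4–6 (5): add. Components now {1,2,7} {3} {4,6} {5}
3–7 (8): add. Components now {1,2,3,7} {4,6} {5}
6–7 (9): add. Components now {1,2,3,4,6,7} {5}
1–4 (10): skip — 1 and 4 already connected.
2–4 (13): skip — 2 and 4 already connected.
1–3 (14): skip — 1 and 3 already connected.
2–3 (14): skip — 2 and 3 already connected.
2–6 (14): skip — 2 and 6 already connected.
4–5 (14): add. Components now {1,2,3,4,5,6,7}
Edges rejected before the tree was complete: 5.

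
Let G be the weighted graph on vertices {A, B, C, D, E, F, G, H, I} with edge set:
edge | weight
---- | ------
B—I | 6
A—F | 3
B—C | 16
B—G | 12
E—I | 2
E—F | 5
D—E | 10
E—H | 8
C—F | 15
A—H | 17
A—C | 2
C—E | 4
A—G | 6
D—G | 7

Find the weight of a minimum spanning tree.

Kruskal: consider edges lightest-first.
A—C (2): add — endpoints in different components.
E—I (2): add — endpoints in different components.
A—F (3): add — endpoints in different components.
C—E (4): add — endpoints in different components.
E—F (5): skip — E and F already connected.
A—G (6): add — endpoints in different components.
B—I (6): add — endpoints in different components.
D—G (7): add — endpoints in different components.
E—H (8): add — endpoints in different components.
MST edges: A—C, E—I, A—F, C—E, A—G, B—I, D—G, E—H; total weight 2+2+3+4+6+6+7+8 = 38.

38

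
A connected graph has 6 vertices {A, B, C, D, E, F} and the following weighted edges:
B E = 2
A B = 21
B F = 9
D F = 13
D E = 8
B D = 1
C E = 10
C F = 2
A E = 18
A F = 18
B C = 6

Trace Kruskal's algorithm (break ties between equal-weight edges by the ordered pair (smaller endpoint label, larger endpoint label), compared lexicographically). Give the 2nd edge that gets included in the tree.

B-E

Sort edges by weight, then run Kruskal:
B D (1): add. Components now {A} {B,D} {C} {E} {F}
B E (2): add. Components now {A} {B,D,E} {C} {F}
C F (2): add. Components now {A} {B,D,E} {C,F}
B C (6): add. Components now {A} {B,C,D,E,F}
D E (8): skip — D and E already connected.
B F (9): skip — B and F already connected.
C E (10): skip — C and E already connected.
D F (13): skip — D and F already connected.
A E (18): add. Components now {A,B,C,D,E,F}
The 2nd edge added is B E.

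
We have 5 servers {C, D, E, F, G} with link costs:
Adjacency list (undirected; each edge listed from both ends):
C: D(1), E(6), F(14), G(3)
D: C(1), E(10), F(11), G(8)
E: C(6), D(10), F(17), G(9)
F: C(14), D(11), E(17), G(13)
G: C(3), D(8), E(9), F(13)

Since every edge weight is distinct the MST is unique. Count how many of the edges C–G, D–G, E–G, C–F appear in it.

1

Sort edges by weight, then run Kruskal:
C–D (1): add. Components now {C,D} {E} {F} {G}
C–G (3): add. Components now {C,D,G} {E} {F}
C–E (6): add. Components now {C,D,E,G} {F}
D–G (8): skip — D and G already connected.
E–G (9): skip — E and G already connected.
D–E (10): skip — D and E already connected.
D–F (11): add. Components now {C,D,E,F,G}
MST edge set: {C–D, C–G, C–E, D–F}.
Of the listed edges, {C–G} are in the MST → 1.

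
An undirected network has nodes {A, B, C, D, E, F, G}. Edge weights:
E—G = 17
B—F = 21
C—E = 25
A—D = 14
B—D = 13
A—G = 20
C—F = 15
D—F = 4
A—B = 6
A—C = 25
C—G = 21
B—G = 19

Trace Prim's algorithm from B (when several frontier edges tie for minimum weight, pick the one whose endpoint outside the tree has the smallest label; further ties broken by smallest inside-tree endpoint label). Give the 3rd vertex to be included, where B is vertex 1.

D

Grow the tree from B using Prim:
Step 1: cheapest edge leaving the tree is A—B (6); add A.
Step 2: cheapest edge leaving the tree is B—D (13); add D.
Step 3: cheapest edge leaving the tree is D—F (4); add F.
Step 4: cheapest edge leaving the tree is C—F (15); add C.
Step 5: cheapest edge leaving the tree is B—G (19); add G.
Step 6: cheapest edge leaving the tree is E—G (17); add E.
Vertex order: B, A, D, F, C, G, E. The 3rd vertex is D.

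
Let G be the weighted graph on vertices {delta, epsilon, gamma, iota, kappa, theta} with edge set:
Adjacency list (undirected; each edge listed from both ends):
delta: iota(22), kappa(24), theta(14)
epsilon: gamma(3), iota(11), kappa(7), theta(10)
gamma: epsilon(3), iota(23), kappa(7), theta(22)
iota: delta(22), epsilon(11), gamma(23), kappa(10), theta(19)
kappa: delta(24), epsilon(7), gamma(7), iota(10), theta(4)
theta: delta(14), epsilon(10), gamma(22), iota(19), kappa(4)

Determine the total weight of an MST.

Sort edges by weight, then run Kruskal:
epsilon–gamma (3): add. Components now {delta} {epsilon,gamma} {theta} {iota} {kappa}
kappa–theta (4): add. Components now {delta} {epsilon,gamma} {kappa,theta} {iota}
epsilon–kappa (7): add. Components now {delta} {epsilon,gamma,kappa,theta} {iota}
gamma–kappa (7): skip — gamma and kappa already connected.
epsilon–theta (10): skip — epsilon and theta already connected.
iota–kappa (10): add. Components now {delta} {epsilon,gamma,iota,kappa,theta}
epsilon–iota (11): skip — epsilon and iota already connected.
delta–theta (14): add. Components now {delta,epsilon,gamma,iota,kappa,theta}
MST edges: epsilon–gamma, kappa–theta, epsilon–kappa, iota–kappa, delta–theta; total weight 3+4+7+10+14 = 38.

38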